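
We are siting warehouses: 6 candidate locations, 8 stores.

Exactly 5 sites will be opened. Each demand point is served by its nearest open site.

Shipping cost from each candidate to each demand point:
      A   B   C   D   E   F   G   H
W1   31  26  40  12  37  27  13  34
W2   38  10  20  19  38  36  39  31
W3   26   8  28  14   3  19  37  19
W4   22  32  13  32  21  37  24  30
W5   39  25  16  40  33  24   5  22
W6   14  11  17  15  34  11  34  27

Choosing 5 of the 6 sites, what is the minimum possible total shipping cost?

Open {W1, W3, W4, W5, W6}.
  A→W6 14, B→W3 8, C→W4 13, D→W1 12, E→W3 3, F→W6 11, G→W5 5, H→W3 19  ⇒ total 85.
Compare {W2, W3, W4, W5, W6}: total 87.
Compare {W1, W2, W3, W5, W6}: total 88.
No size-5 selection does better; minimum is 85.

85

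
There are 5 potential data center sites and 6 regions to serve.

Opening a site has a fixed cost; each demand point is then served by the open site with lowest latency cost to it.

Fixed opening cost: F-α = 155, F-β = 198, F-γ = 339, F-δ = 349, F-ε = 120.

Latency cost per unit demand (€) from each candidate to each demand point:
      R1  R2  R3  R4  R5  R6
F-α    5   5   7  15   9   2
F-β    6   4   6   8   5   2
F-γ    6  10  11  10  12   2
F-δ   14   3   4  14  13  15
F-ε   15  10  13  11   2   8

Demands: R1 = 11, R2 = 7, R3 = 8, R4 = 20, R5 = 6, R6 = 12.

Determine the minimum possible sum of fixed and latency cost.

Open {F-β}: assign each demand point to its cheapest open site.
  R1→F-β 11×6=66, R2→F-β 7×4=28, R3→F-β 8×6=48, R4→F-β 20×8=160, R5→F-β 6×5=30, R6→F-β 12×2=24
  latency cost 356, fixed 198 → total 554.
Compare {F-β, F-ε}: latency cost 338 + fixed 318 = 656.
Compare {F-α, F-ε}: latency cost 402 + fixed 275 = 677.
Compare {F-α}: latency cost 524 + fixed 155 = 679.
All other subsets cost ≥ 656. Minimum total cost: 554.

554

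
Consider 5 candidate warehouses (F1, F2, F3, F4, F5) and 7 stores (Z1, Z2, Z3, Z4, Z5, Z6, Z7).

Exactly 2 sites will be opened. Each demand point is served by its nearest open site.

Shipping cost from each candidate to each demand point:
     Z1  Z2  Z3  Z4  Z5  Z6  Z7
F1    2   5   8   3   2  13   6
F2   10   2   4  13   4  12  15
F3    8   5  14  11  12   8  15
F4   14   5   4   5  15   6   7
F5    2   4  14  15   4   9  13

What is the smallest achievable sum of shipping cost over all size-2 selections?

Open {F1, F4}.
  Z1→F1 2, Z2→F1 5, Z3→F4 4, Z4→F1 3, Z5→F1 2, Z6→F4 6, Z7→F1 6  ⇒ total 28.
Compare {F1, F2}: total 31.
Compare {F4, F5}: total 32.
No size-2 selection does better; minimum is 28.

28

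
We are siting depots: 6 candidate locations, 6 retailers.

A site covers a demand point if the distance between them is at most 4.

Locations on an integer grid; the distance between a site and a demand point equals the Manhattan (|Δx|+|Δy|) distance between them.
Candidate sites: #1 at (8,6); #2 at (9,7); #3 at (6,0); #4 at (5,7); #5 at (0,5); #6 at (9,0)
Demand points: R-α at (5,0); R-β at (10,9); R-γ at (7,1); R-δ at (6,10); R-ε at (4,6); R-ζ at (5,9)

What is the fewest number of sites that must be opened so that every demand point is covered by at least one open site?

Coverage sets (demand points within 4 of each site):
  #1: {R-ε}
  #2: {R-β}
  #3: {R-α, R-γ}
  #4: {R-δ, R-ε, R-ζ}
  #5: {}
  #6: {R-α, R-γ}
No 2 sites suffice: every size-2 union leaves at least one demand point uncovered.
But {#2, #3, #4} covers everything, so the minimum is 3.

3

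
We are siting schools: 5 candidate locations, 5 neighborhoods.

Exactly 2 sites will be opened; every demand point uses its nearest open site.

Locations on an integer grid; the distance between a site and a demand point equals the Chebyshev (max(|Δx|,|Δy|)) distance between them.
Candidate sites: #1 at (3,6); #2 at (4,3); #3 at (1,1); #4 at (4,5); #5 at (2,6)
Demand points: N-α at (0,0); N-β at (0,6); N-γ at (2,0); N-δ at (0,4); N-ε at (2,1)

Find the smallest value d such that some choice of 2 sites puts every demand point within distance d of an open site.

2

Open {#3, #5}.
  Farthest demand point is N-β at distance 2 (to #5); all others are ≤ 2.
With {#1, #3} the worst case is 3.
With {#1, #2} the worst case is 4.
No size-2 selection achieves below 2.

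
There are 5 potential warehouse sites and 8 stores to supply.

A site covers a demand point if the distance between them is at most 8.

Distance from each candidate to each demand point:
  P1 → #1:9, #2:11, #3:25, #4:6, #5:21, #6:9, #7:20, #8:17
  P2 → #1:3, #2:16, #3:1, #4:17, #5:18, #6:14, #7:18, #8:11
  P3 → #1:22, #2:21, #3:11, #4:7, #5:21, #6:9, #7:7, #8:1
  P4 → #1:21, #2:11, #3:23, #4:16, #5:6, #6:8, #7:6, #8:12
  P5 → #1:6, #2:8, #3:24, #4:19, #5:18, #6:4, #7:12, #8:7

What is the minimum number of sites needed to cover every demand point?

4

Coverage sets (demand points within 8 of each site):
  P1: {#4}
  P2: {#1, #3}
  P3: {#4, #7, #8}
  P4: {#5, #6, #7}
  P5: {#1, #2, #6, #8}
No 3 sites suffice: every size-3 union leaves at least one demand point uncovered.
But {P1, P2, P4, P5} covers everything, so the minimum is 4.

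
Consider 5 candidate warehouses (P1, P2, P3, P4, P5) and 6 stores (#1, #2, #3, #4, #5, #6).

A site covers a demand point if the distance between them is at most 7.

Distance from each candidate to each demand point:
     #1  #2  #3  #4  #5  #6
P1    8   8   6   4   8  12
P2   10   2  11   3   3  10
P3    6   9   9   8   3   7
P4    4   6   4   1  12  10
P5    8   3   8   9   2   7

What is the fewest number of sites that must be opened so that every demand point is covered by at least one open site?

Coverage sets (demand points within 7 of each site):
  P1: {#3, #4}
  P2: {#2, #4, #5}
  P3: {#1, #5, #6}
  P4: {#1, #2, #3, #4}
  P5: {#2, #5, #6}
No single site covers all 6 demand points.
But {P3, P4} covers everything, so the minimum is 2.

2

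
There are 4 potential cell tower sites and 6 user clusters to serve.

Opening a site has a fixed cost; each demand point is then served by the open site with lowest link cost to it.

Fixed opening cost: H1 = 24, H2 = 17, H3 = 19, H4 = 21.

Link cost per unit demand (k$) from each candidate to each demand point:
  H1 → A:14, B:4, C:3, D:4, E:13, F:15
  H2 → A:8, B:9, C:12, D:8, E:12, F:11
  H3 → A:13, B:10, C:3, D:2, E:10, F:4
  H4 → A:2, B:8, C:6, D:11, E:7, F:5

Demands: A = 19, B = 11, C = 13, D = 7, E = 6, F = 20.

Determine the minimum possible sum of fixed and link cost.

321

Open {H1, H3, H4}: assign each demand point to its cheapest open site.
  A→H4 19×2=38, B→H1 11×4=44, C→H1 13×3=39, D→H3 7×2=14, E→H4 6×7=42, F→H3 20×4=80
  link cost 257, fixed 64 → total 321.
Compare {H1, H4}: link cost 291 + fixed 45 = 336.
Compare {H1, H2, H3, H4}: link cost 257 + fixed 81 = 338.
Compare {H3, H4}: link cost 301 + fixed 40 = 341.
All other subsets cost ≥ 336. Minimum total cost: 321.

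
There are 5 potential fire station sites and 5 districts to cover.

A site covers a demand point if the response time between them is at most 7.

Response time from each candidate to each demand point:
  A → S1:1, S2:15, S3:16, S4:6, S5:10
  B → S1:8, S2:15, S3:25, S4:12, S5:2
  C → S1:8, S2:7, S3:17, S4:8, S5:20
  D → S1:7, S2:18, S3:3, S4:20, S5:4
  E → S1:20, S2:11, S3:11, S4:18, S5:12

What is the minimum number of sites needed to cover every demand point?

3

Coverage sets (demand points within 7 of each site):
  A: {S1, S4}
  B: {S5}
  C: {S2}
  D: {S1, S3, S5}
  E: {}
No 2 sites suffice: every size-2 union leaves at least one demand point uncovered.
But {A, C, D} covers everything, so the minimum is 3.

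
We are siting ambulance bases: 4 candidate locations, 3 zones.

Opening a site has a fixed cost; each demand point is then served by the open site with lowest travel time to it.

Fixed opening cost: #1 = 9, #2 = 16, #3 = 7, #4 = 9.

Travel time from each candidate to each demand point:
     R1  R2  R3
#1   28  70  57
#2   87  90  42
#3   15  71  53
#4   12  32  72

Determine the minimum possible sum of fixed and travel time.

Open {#2, #4}: assign each demand point to its cheapest open site.
  R1→#4 12, R2→#4 32, R3→#2 42
  travel time 86, fixed 25 → total 111.
Compare {#3, #4}: travel time 97 + fixed 16 = 113.
Compare {#2, #3, #4}: travel time 86 + fixed 32 = 118.
Compare {#1, #4}: travel time 101 + fixed 18 = 119.
All other subsets cost ≥ 113. Minimum total cost: 111.

111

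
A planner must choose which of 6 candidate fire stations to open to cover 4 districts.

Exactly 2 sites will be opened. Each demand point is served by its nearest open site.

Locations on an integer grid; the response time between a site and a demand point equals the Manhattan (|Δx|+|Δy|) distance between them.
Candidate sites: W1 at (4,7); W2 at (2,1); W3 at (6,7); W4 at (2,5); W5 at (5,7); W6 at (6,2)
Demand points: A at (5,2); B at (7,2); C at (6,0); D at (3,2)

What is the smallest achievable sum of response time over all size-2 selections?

6

Open {W2, W6}.
  A→W6 1, B→W6 1, C→W6 2, D→W2 2  ⇒ total 6.
Compare {W1, W6}: total 7.
Compare {W3, W6}: total 7.
No size-2 selection does better; minimum is 6.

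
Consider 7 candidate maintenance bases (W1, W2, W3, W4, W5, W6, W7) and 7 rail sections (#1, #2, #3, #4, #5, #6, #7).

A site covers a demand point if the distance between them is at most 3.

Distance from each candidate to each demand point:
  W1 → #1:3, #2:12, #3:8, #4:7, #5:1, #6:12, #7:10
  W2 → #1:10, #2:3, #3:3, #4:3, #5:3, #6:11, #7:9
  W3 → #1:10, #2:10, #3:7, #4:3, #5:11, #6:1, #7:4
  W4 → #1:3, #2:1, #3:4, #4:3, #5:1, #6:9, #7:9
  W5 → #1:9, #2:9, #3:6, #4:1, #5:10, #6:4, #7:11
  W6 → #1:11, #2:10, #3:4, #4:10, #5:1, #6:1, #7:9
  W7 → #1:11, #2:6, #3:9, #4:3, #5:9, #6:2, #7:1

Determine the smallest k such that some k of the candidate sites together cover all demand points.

Coverage sets (demand points within 3 of each site):
  W1: {#1, #5}
  W2: {#2, #3, #4, #5}
  W3: {#4, #6}
  W4: {#1, #2, #4, #5}
  W5: {#4}
  W6: {#5, #6}
  W7: {#4, #6, #7}
No 2 sites suffice: every size-2 union leaves at least one demand point uncovered.
But {W1, W2, W7} covers everything, so the minimum is 3.

3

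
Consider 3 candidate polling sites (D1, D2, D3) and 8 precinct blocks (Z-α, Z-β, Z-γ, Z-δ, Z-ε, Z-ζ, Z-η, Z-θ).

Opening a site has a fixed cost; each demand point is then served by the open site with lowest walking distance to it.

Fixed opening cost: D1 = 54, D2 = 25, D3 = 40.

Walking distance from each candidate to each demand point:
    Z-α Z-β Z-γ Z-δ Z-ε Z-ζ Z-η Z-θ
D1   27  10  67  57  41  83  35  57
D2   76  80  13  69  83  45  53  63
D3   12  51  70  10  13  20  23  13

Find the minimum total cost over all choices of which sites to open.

Open {D2, D3}: assign each demand point to its cheapest open site.
  Z-α→D3 12, Z-β→D3 51, Z-γ→D2 13, Z-δ→D3 10, Z-ε→D3 13, Z-ζ→D3 20, Z-η→D3 23, Z-θ→D3 13
  walking distance 155, fixed 65 → total 220.
Compare {D1, D2, D3}: walking distance 114 + fixed 119 = 233.
Compare {D3}: walking distance 212 + fixed 40 = 252.
Compare {D1, D3}: walking distance 168 + fixed 94 = 262.
All other subsets cost ≥ 233. Minimum total cost: 220.

220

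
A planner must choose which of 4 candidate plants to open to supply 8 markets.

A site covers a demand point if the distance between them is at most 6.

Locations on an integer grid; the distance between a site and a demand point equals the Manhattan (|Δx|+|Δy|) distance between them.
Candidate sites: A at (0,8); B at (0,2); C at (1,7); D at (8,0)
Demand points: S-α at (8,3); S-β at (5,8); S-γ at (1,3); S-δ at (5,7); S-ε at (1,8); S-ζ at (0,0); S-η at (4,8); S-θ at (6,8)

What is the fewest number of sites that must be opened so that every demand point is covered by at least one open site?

Coverage sets (demand points within 6 of each site):
  A: {S-β, S-γ, S-δ, S-ε, S-η, S-θ}
  B: {S-γ, S-ζ}
  C: {S-β, S-γ, S-δ, S-ε, S-η, S-θ}
  D: {S-α}
No 2 sites suffice: every size-2 union leaves at least one demand point uncovered.
But {A, B, D} covers everything, so the minimum is 3.

3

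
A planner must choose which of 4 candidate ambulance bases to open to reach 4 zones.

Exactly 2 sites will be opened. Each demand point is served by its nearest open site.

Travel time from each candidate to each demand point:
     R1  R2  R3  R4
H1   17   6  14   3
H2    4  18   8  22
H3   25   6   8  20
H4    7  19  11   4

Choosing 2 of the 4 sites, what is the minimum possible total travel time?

Open {H1, H2}.
  R1→H2 4, R2→H1 6, R3→H2 8, R4→H1 3  ⇒ total 21.
Compare {H3, H4}: total 25.
Compare {H1, H4}: total 27.
No size-2 selection does better; minimum is 21.

21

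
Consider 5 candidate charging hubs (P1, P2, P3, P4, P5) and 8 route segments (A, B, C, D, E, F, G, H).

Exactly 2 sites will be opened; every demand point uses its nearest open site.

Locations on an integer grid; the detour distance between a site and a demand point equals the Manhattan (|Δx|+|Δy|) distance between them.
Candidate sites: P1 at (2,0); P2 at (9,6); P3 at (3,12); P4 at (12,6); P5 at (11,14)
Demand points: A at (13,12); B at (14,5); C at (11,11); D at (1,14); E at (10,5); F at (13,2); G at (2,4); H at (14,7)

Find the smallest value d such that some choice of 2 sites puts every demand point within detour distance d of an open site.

9

Open {P3, P4}.
  Farthest demand point is G at detour distance 9 (to P3); all others are ≤ 9.
With {P2, P3} the worst case is 10.
With {P2, P5} the worst case is 10.
No size-2 selection achieves below 9.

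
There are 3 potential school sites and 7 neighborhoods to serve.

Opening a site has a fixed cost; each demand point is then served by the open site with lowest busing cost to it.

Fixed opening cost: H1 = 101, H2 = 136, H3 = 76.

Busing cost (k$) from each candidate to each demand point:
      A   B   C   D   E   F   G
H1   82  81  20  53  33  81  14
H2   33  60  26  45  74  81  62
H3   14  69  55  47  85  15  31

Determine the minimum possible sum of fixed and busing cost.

389

Open {H1, H3}: assign each demand point to its cheapest open site.
  A→H3 14, B→H3 69, C→H1 20, D→H3 47, E→H1 33, F→H3 15, G→H1 14
  busing cost 212, fixed 177 → total 389.
Compare {H3}: busing cost 316 + fixed 76 = 392.
Compare {H1}: busing cost 364 + fixed 101 = 465.
Compare {H2, H3}: busing cost 265 + fixed 212 = 477.
All other subsets cost ≥ 392. Minimum total cost: 389.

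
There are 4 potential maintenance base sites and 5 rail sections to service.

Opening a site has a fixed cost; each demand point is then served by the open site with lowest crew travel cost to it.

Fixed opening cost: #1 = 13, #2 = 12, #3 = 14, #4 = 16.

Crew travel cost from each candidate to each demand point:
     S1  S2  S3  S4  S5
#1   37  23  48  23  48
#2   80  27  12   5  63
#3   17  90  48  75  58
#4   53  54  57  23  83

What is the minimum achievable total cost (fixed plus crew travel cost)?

144

Open {#1, #2, #3}: assign each demand point to its cheapest open site.
  S1→#3 17, S2→#1 23, S3→#2 12, S4→#2 5, S5→#1 48
  crew travel cost 105, fixed 39 → total 144.
Compare {#2, #3}: crew travel cost 119 + fixed 26 = 145.
Compare {#1, #2}: crew travel cost 125 + fixed 25 = 150.
Compare {#1, #2, #3, #4}: crew travel cost 105 + fixed 55 = 160.
All other subsets cost ≥ 145. Minimum total cost: 144.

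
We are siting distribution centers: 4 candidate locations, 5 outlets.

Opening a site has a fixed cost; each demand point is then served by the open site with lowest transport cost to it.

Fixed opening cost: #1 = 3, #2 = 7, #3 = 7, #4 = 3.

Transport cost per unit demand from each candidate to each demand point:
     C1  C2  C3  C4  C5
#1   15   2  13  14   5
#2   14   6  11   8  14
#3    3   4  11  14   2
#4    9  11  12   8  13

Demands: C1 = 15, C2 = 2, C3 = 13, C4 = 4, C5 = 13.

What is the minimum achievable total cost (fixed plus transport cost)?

263

Open {#1, #3, #4}: assign each demand point to its cheapest open site.
  C1→#3 15×3=45, C2→#1 2×2=4, C3→#3 13×11=143, C4→#4 4×8=32, C5→#3 13×2=26
  transport cost 250, fixed 13 → total 263.
Compare {#3, #4}: transport cost 254 + fixed 10 = 264.
Compare {#1, #2, #3}: transport cost 250 + fixed 17 = 267.
Compare {#2, #3}: transport cost 254 + fixed 14 = 268.
All other subsets cost ≥ 264. Minimum total cost: 263.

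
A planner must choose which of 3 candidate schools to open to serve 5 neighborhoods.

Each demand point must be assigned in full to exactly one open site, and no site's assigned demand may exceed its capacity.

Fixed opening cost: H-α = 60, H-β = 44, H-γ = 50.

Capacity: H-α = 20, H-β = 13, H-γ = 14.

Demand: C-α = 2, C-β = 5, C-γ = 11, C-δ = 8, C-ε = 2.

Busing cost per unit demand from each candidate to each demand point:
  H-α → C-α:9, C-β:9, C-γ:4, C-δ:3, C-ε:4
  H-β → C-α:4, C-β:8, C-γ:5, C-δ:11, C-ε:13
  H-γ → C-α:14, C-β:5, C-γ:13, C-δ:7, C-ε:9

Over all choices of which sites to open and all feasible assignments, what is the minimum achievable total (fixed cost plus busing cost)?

244

Open {H-α, H-β}; cheapest assignment that respects the capacities:
  H-α (cap 20, load 15): C-β, C-δ, C-ε — cost 5×9 + 8×3 + 2×4 = 77
  H-β (cap 13, load 13): C-α, C-γ — cost 2×4 + 11×5 = 63
  Shipping 140, fixed 104 → total 244.
  Any other capacity-feasible assignment to {H-α, H-β} ships for at least 140.
Compare {H-α, H-γ}: its best feasible assignment gives total 249.
Compare {H-α, H-β, H-γ}: its best feasible assignment gives total 273.
Every other set of open sites that can feasibly serve all demand totals ≥ 249 even under its best assignment. Minimum: 244.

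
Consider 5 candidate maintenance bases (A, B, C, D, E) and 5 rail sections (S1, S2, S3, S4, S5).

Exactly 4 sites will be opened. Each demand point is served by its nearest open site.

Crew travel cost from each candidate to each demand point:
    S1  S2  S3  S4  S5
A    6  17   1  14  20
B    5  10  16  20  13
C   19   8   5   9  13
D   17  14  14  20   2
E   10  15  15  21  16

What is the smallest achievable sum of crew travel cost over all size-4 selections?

25

Open {A, B, C, D}.
  S1→B 5, S2→C 8, S3→A 1, S4→C 9, S5→D 2  ⇒ total 25.
Compare {A, C, D, E}: total 26.
Compare {B, C, D, E}: total 29.
No size-4 selection does better; minimum is 25.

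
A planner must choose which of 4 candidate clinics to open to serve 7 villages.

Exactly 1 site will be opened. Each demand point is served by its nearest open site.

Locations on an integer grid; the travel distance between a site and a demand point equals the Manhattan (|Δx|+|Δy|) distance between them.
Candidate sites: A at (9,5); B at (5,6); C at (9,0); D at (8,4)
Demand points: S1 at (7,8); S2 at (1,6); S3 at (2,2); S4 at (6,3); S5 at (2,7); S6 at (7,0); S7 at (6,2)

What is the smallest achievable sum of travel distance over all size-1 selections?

36

Open {B}.
  S1→B 4, S2→B 4, S3→B 7, S4→B 4, S5→B 4, S6→B 8, S7→B 5  ⇒ total 36.
Compare {D}: total 43.
Compare {A}: total 51.
No size-1 selection does better; minimum is 36.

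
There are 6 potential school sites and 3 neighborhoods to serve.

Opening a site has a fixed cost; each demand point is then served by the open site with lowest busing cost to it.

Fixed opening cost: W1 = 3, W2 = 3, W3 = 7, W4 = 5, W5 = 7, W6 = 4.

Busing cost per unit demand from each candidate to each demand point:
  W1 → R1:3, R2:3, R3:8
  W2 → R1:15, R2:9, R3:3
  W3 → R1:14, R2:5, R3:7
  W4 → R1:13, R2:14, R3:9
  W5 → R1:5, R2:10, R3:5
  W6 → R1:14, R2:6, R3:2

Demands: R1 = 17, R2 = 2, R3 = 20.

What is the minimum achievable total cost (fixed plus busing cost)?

104

Open {W1, W6}: assign each demand point to its cheapest open site.
  R1→W1 17×3=51, R2→W1 2×3=6, R3→W6 20×2=40
  busing cost 97, fixed 7 → total 104.
Compare {W1, W2, W6}: busing cost 97 + fixed 10 = 107.
Compare {W1, W4, W6}: busing cost 97 + fixed 12 = 109.
Compare {W1, W3, W6}: busing cost 97 + fixed 14 = 111.
All other subsets cost ≥ 107. Minimum total cost: 104.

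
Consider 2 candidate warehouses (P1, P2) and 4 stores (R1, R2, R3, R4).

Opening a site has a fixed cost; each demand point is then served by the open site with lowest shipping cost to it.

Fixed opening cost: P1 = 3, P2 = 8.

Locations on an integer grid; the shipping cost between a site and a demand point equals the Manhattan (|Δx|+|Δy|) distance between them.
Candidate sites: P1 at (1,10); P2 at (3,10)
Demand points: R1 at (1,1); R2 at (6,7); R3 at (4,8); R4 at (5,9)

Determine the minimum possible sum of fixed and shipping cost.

30

Open {P1}: assign each demand point to its cheapest open site.
  R1→P1 9, R2→P1 8, R3→P1 5, R4→P1 5
  shipping cost 27, fixed 3 → total 30.
Compare {P2}: shipping cost 23 + fixed 8 = 31.
Compare {P1, P2}: shipping cost 21 + fixed 11 = 32.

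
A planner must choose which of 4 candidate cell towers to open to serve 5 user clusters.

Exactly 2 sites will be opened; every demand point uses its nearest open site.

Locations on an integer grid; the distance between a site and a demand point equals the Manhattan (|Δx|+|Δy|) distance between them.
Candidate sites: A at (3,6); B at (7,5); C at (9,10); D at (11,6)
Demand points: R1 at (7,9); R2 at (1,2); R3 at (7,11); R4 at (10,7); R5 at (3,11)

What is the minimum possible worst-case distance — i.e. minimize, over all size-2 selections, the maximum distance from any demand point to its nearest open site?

Open {A, B}.
  Farthest demand point is R2 at distance 6 (to A); all others are ≤ 6.
With {A, C} the worst case is 6.
With {A, D} the worst case is 9.
No size-2 selection achieves below 6.

6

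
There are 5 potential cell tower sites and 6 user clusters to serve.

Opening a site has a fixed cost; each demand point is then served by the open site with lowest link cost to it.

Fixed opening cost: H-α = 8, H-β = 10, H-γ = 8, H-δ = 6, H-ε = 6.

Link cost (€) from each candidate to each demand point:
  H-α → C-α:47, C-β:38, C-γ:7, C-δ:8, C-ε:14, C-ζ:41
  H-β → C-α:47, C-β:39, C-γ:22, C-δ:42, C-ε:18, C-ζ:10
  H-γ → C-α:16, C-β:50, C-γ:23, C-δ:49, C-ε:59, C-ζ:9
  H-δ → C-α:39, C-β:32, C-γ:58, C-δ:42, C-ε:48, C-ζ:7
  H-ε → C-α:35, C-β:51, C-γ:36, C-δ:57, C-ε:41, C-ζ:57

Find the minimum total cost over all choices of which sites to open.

106

Open {H-α, H-γ, H-δ}: assign each demand point to its cheapest open site.
  C-α→H-γ 16, C-β→H-δ 32, C-γ→H-α 7, C-δ→H-α 8, C-ε→H-α 14, C-ζ→H-δ 7
  link cost 84, fixed 22 → total 106.
Compare {H-α, H-γ}: link cost 92 + fixed 16 = 108.
Compare {H-α, H-γ, H-δ, H-ε}: link cost 84 + fixed 28 = 112.
Compare {H-α, H-γ, H-ε}: link cost 92 + fixed 22 = 114.
All other subsets cost ≥ 108. Minimum total cost: 106.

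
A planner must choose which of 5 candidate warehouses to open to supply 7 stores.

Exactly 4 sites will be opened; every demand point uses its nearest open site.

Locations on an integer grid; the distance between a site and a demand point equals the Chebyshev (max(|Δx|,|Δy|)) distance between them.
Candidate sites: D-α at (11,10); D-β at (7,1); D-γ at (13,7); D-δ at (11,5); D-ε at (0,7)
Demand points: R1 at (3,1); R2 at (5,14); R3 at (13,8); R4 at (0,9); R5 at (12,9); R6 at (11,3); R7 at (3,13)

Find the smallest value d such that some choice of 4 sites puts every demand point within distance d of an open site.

Open {D-α, D-β, D-γ, D-ε}.
  Farthest demand point is R2 at distance 6 (to D-α); all others are ≤ 6.
With {D-α, D-β, D-δ, D-ε} the worst case is 6.
With {D-α, D-γ, D-δ, D-ε} the worst case is 6.
No size-4 selection achieves below 6.

6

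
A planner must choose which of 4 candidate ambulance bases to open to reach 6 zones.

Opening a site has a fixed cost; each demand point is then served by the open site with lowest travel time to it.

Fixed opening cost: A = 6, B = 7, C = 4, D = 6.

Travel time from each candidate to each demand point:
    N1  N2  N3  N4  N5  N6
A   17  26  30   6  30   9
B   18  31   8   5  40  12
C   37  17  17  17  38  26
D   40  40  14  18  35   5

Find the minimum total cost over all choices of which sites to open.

103

Open {A, B, C}: assign each demand point to its cheapest open site.
  N1→A 17, N2→C 17, N3→B 8, N4→B 5, N5→A 30, N6→A 9
  travel time 86, fixed 17 → total 103.
Compare {A, C, D}: travel time 89 + fixed 16 = 105.
Compare {B, C, D}: travel time 88 + fixed 17 = 105.
Compare {A, B, C, D}: travel time 82 + fixed 23 = 105.
All other subsets cost ≥ 105. Minimum total cost: 103.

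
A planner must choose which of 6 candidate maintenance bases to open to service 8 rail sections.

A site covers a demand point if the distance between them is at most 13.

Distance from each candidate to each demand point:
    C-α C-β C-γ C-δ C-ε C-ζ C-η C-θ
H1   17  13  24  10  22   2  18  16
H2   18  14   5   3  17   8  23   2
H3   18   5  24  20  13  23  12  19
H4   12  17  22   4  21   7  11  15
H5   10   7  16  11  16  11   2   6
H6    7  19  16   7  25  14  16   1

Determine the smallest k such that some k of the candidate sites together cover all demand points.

Coverage sets (demand points within 13 of each site):
  H1: {C-β, C-δ, C-ζ}
  H2: {C-γ, C-δ, C-ζ, C-θ}
  H3: {C-β, C-ε, C-η}
  H4: {C-α, C-δ, C-ζ, C-η}
  H5: {C-α, C-β, C-δ, C-ζ, C-η, C-θ}
  H6: {C-α, C-δ, C-θ}
No 2 sites suffice: every size-2 union leaves at least one demand point uncovered.
But {H2, H3, H4} covers everything, so the minimum is 3.

3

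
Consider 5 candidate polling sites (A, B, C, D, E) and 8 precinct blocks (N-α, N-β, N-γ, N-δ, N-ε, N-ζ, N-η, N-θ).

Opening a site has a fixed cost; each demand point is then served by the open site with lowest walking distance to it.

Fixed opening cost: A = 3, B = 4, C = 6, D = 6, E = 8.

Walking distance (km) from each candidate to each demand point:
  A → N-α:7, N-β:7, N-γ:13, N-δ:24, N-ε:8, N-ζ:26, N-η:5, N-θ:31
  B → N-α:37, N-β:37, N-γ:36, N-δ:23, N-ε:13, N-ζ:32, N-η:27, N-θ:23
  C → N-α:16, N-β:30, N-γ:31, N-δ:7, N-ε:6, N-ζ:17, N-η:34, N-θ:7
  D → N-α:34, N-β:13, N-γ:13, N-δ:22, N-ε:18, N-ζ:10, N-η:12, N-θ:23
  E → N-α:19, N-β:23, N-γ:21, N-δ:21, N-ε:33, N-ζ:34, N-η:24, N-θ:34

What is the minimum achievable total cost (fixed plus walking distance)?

Open {A, C, D}: assign each demand point to its cheapest open site.
  N-α→A 7, N-β→A 7, N-γ→A 13, N-δ→C 7, N-ε→C 6, N-ζ→D 10, N-η→A 5, N-θ→C 7
  walking distance 62, fixed 15 → total 77.
Compare {A, C}: walking distance 69 + fixed 9 = 78.
Compare {A, B, C, D}: walking distance 62 + fixed 19 = 81.
Compare {A, B, C}: walking distance 69 + fixed 13 = 82.
All other subsets cost ≥ 78. Minimum total cost: 77.

77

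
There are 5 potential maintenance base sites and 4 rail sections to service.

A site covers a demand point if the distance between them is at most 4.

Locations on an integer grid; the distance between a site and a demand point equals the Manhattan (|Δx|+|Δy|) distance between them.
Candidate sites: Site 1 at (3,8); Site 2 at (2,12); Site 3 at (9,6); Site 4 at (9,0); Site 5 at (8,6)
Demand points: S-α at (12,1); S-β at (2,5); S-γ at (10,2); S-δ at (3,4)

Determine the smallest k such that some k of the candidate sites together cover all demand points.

Coverage sets (demand points within 4 of each site):
  Site 1: {S-β, S-δ}
  Site 2: {}
  Site 3: {}
  Site 4: {S-α, S-γ}
  Site 5: {}
No single site covers all 4 demand points.
But {Site 1, Site 4} covers everything, so the minimum is 2.

2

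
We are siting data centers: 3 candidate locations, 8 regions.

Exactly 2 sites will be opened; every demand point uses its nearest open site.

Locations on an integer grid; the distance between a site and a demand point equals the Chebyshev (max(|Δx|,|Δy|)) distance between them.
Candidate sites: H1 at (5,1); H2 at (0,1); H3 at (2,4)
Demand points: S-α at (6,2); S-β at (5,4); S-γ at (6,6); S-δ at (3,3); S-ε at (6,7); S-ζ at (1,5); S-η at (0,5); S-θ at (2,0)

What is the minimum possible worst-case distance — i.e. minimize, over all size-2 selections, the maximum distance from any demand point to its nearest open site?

Open {H1, H3}.
  Farthest demand point is S-γ at distance 4 (to H3); all others are ≤ 4.
With {H2, H3} the worst case is 4.
With {H1, H2} the worst case is 6.
No size-2 selection achieves below 4.

4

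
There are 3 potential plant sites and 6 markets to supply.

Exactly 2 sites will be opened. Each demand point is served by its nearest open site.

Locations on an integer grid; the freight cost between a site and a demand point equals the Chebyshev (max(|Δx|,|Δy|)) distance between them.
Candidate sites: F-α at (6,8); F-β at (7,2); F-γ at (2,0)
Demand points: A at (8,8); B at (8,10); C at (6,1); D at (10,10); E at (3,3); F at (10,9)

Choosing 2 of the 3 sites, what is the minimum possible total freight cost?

17

Open {F-α, F-β}.
  A→F-α 2, B→F-α 2, C→F-β 1, D→F-α 4, E→F-β 4, F→F-α 4  ⇒ total 17.
Compare {F-α, F-γ}: total 19.
Compare {F-β, F-γ}: total 33.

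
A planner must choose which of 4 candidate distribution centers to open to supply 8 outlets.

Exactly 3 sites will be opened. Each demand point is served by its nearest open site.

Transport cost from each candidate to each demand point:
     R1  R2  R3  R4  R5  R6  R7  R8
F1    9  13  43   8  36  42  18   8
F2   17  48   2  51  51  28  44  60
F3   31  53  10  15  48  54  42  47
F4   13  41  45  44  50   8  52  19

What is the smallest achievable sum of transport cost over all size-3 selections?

Open {F1, F2, F4}.
  R1→F1 9, R2→F1 13, R3→F2 2, R4→F1 8, R5→F1 36, R6→F4 8, R7→F1 18, R8→F1 8  ⇒ total 102.
Compare {F1, F3, F4}: total 110.
Compare {F1, F2, F3}: total 122.
No size-3 selection does better; minimum is 102.

102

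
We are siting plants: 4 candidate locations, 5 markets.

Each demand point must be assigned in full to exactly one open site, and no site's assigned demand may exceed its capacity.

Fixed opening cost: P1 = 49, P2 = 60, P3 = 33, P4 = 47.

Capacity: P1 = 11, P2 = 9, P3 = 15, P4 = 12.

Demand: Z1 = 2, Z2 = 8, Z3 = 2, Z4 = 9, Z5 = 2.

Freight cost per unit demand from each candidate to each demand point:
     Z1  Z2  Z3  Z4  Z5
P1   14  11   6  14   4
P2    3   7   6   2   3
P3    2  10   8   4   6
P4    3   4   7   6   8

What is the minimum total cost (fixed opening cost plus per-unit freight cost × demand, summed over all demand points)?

178

Open {P3, P4}; cheapest assignment that respects the capacities:
  P3 (cap 15, load 13): Z1, Z4, Z5 — cost 2×2 + 9×4 + 2×6 = 52
  P4 (cap 12, load 10): Z2, Z3 — cost 8×4 + 2×7 = 46
  Shipping 98, fixed 80 → total 178.
  Any other capacity-feasible assignment to {P3, P4} ships for at least 98.
Compare {P2, P3}: its best feasible assignment gives total 217.
Compare {P2, P3, P4}: its best feasible assignment gives total 220.
Every other set of open sites that can feasibly serve all demand totals ≥ 217 even under its best assignment. Minimum: 178.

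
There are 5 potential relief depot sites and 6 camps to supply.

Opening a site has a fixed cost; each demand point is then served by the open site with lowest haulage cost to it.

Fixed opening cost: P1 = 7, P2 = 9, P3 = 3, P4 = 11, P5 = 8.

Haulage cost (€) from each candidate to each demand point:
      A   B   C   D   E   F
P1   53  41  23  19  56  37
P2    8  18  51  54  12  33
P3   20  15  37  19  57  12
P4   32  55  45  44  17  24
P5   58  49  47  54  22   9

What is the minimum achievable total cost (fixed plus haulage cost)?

Open {P1, P2, P3}: assign each demand point to its cheapest open site.
  A→P2 8, B→P3 15, C→P1 23, D→P1 19, E→P2 12, F→P3 12
  haulage cost 89, fixed 19 → total 108.
Compare {P1, P2, P5}: haulage cost 89 + fixed 24 = 113.
Compare {P1, P2, P3, P5}: haulage cost 86 + fixed 27 = 113.
Compare {P2, P3}: haulage cost 103 + fixed 12 = 115.
All other subsets cost ≥ 113. Minimum total cost: 108.

108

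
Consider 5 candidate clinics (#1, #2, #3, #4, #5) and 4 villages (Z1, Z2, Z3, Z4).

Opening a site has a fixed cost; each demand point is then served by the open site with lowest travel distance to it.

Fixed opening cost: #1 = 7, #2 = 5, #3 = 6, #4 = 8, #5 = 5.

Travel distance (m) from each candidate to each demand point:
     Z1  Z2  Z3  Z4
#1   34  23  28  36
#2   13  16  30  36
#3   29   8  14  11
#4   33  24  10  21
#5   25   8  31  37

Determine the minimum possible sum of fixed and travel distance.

57

Open {#2, #3}: assign each demand point to its cheapest open site.
  Z1→#2 13, Z2→#3 8, Z3→#3 14, Z4→#3 11
  travel distance 46, fixed 11 → total 57.
Compare {#2, #3, #4}: travel distance 42 + fixed 19 = 61.
Compare {#2, #3, #5}: travel distance 46 + fixed 16 = 62.
Compare {#1, #2, #3}: travel distance 46 + fixed 18 = 64.
All other subsets cost ≥ 61. Minimum total cost: 57.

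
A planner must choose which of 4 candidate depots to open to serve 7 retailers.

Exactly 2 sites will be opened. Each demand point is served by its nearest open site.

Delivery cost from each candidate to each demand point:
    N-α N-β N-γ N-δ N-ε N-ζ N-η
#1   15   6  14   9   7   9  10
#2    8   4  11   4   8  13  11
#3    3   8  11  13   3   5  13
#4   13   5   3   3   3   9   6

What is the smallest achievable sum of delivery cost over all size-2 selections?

Open {#3, #4}.
  N-α→#3 3, N-β→#4 5, N-γ→#4 3, N-δ→#4 3, N-ε→#3 3, N-ζ→#3 5, N-η→#4 6  ⇒ total 28.
Compare {#2, #4}: total 36.
Compare {#2, #3}: total 41.
No size-2 selection does better; minimum is 28.

28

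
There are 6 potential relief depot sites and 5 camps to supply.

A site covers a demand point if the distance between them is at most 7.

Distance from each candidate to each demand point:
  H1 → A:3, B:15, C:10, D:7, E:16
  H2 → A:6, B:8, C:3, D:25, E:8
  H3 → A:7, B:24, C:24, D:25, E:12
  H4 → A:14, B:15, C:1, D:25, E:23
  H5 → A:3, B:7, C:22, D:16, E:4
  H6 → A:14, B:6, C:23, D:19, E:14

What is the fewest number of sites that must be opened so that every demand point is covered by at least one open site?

Coverage sets (demand points within 7 of each site):
  H1: {A, D}
  H2: {A, C}
  H3: {A}
  H4: {C}
  H5: {A, B, E}
  H6: {B}
No 2 sites suffice: every size-2 union leaves at least one demand point uncovered.
But {H1, H2, H5} covers everything, so the minimum is 3.

3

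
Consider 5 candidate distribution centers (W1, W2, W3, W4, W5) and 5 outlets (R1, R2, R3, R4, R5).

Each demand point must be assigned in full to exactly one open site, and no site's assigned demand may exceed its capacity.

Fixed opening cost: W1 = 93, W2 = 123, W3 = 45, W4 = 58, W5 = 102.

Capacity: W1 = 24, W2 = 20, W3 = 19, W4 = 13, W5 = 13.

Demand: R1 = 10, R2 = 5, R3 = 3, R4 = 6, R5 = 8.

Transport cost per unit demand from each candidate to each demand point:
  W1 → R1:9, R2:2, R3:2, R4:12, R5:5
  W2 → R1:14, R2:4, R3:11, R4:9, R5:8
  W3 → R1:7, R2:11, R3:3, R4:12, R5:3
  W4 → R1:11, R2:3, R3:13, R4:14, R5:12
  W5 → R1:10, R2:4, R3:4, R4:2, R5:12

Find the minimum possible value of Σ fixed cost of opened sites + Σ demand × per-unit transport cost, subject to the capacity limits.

320

Open {W1, W3}; cheapest assignment that respects the capacities:
  W1 (cap 24, load 14): R2, R3, R4 — cost 5×2 + 3×2 + 6×12 = 88
  W3 (cap 19, load 18): R1, R5 — cost 10×7 + 8×3 = 94
  Shipping 182, fixed 138 → total 320.
  Any other capacity-feasible assignment to {W1, W3} ships for at least 182.
Compare {W3, W4, W5}: its best feasible assignment gives total 338.
Compare {W1, W5}: its best feasible assignment gives total 359.
Every other set of open sites that can feasibly serve all demand totals ≥ 338 even under its best assignment. Minimum: 320.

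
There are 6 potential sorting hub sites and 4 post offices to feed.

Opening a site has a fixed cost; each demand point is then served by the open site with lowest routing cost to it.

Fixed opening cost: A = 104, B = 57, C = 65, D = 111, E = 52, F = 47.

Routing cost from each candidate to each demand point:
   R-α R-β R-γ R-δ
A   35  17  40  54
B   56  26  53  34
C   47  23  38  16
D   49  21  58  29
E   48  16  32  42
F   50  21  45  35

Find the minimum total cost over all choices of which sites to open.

Open {C}: assign each demand point to its cheapest open site.
  R-α→C 47, R-β→C 23, R-γ→C 38, R-δ→C 16
  routing cost 124, fixed 65 → total 189.
Compare {E}: routing cost 138 + fixed 52 = 190.
Compare {F}: routing cost 151 + fixed 47 = 198.
Compare {B}: routing cost 169 + fixed 57 = 226.
All other subsets cost ≥ 190. Minimum total cost: 189.

189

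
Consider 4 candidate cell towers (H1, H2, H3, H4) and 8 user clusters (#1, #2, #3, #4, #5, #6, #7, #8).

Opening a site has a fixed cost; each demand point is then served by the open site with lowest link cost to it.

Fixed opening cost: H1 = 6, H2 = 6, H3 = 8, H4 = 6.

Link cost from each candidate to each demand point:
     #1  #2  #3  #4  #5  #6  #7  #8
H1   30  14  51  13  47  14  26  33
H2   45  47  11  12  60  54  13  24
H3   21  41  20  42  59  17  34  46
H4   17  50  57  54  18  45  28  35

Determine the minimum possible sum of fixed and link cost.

Open {H1, H2, H4}: assign each demand point to its cheapest open site.
  #1→H4 17, #2→H1 14, #3→H2 11, #4→H2 12, #5→H4 18, #6→H1 14, #7→H2 13, #8→H2 24
  link cost 123, fixed 18 → total 141.
Compare {H1, H2, H3, H4}: link cost 123 + fixed 26 = 149.
Compare {H2, H3, H4}: link cost 153 + fixed 20 = 173.
Compare {H1, H3, H4}: link cost 155 + fixed 20 = 175.
All other subsets cost ≥ 149. Minimum total cost: 141.

141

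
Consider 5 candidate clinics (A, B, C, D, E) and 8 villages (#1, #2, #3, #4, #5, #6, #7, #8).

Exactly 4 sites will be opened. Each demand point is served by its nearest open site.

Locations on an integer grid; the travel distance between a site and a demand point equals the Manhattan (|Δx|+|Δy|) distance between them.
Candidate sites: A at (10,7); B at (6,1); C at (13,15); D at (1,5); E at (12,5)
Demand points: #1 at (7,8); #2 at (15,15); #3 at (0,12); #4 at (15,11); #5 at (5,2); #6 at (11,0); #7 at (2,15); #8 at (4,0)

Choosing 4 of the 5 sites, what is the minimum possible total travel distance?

42

Open {A, B, C, D}.
  #1→A 4, #2→C 2, #3→D 8, #4→C 6, #5→B 2, #6→B 6, #7→C 11, #8→B 3  ⇒ total 42.
Compare {B, C, D, E}: total 46.
Compare {A, B, C, E}: total 49.
No size-4 selection does better; minimum is 42.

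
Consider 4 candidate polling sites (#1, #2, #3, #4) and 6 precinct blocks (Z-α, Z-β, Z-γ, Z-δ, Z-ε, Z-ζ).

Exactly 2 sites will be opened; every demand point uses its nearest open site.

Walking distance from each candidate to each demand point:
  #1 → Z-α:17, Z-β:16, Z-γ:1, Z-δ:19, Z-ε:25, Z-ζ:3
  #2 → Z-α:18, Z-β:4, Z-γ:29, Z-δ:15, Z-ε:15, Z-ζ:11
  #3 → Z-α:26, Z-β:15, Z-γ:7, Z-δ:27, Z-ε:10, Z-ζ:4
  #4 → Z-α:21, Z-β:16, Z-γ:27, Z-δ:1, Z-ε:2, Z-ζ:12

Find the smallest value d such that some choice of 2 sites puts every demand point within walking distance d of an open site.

17

Open {#1, #2}.
  Farthest demand point is Z-α at walking distance 17 (to #1); all others are ≤ 17.
With {#1, #4} the worst case is 17.
With {#2, #3} the worst case is 18.
No size-2 selection achieves below 17.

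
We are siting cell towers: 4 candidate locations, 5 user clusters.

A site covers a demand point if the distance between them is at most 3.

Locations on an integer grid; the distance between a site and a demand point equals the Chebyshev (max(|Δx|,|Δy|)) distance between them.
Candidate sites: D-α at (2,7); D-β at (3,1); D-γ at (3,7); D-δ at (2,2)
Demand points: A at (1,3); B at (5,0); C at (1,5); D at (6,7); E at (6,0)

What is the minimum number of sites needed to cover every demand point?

2

Coverage sets (demand points within 3 of each site):
  D-α: {C}
  D-β: {A, B, E}
  D-γ: {C, D}
  D-δ: {A, B, C}
No single site covers all 5 demand points.
But {D-β, D-γ} covers everything, so the minimum is 2.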